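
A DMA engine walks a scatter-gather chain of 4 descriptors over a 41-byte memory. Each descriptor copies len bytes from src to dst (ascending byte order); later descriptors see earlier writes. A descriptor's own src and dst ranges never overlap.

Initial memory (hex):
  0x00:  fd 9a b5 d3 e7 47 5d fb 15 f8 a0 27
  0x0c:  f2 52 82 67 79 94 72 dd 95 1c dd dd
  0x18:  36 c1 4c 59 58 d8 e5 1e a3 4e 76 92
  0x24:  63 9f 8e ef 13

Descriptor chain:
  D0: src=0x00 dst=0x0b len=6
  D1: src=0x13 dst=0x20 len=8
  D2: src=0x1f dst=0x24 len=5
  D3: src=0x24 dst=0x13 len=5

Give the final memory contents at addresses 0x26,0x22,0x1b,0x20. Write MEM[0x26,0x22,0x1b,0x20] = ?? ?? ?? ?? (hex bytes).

D0: mem[0x0b..0x10] <- [fd 9a b5 d3 e7 47]
D1: mem[0x20..0x27] <- [dd 95 1c dd dd 36 c1 4c]
D2: mem[0x24..0x28] <- [1e dd 95 1c dd]
D3: mem[0x13..0x17] <- [1e dd 95 1c dd]
query mem[0x26]=0x95, mem[0x22]=0x1c, mem[0x1b]=0x59, mem[0x20]=0xdd

MEM[0x26,0x22,0x1b,0x20] = 95 1c 59 dd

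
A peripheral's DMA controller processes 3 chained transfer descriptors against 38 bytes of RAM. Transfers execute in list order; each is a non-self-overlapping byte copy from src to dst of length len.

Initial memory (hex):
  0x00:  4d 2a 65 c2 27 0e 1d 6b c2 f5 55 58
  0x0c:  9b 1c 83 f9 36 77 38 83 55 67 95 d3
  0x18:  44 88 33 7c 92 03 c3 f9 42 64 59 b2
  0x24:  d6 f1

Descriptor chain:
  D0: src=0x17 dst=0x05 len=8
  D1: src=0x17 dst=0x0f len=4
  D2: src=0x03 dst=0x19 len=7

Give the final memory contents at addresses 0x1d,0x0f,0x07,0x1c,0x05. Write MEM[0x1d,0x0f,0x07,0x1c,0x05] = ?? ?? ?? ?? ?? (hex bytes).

  after D0: wrote 8B at 0x05 = d34488337c9203c3
  after D1: wrote 4B at 0x0f = d3448833
  after D2: wrote 7B at 0x19 = c227d34488337c
query mem[0x1d]=0x88, mem[0x0f]=0xd3, mem[0x07]=0x88, mem[0x1c]=0x44, mem[0x05]=0xd3

MEM[0x1d,0x0f,0x07,0x1c,0x05] = 88 d3 88 44 d3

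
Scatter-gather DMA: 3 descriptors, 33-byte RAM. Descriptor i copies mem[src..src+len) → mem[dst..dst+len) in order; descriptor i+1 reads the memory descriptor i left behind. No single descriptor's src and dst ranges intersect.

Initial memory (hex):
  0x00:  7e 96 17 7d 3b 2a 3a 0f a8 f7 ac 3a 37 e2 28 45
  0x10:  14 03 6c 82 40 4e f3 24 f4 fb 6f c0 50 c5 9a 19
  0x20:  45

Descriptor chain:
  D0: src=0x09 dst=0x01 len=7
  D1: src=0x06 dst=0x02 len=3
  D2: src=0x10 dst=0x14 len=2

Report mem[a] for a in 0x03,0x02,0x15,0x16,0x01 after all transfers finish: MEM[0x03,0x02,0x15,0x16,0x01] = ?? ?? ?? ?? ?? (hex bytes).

D0: mem[0x01..0x07] <- [f7 ac 3a 37 e2 28 45]
D1: mem[0x02..0x04] <- [28 45 a8]
D2: mem[0x14..0x15] <- [14 03]
query mem[0x03]=0x45, mem[0x02]=0x28, mem[0x15]=0x03, mem[0x16]=0xf3, mem[0x01]=0xf7

MEM[0x03,0x02,0x15,0x16,0x01] = 45 28 03 f3 f7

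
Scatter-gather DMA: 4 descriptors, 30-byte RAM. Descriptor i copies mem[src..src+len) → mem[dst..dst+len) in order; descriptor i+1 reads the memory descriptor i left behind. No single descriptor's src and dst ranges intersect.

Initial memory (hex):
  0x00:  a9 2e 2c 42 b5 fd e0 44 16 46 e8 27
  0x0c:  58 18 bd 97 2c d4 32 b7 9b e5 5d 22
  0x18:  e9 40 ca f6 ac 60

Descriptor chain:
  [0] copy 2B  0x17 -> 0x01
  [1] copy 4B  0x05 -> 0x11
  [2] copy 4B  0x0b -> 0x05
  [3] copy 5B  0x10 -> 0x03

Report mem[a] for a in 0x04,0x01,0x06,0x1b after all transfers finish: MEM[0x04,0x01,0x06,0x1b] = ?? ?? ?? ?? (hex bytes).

D0: mem[0x01..0x02] <- [22 e9]
D1: mem[0x11..0x14] <- [fd e0 44 16]
D2: mem[0x05..0x08] <- [27 58 18 bd]
D3: mem[0x03..0x07] <- [2c fd e0 44 16]
query mem[0x04]=0xfd, mem[0x01]=0x22, mem[0x06]=0x44, mem[0x1b]=0xf6

MEM[0x04,0x01,0x06,0x1b] = fd 22 44 f6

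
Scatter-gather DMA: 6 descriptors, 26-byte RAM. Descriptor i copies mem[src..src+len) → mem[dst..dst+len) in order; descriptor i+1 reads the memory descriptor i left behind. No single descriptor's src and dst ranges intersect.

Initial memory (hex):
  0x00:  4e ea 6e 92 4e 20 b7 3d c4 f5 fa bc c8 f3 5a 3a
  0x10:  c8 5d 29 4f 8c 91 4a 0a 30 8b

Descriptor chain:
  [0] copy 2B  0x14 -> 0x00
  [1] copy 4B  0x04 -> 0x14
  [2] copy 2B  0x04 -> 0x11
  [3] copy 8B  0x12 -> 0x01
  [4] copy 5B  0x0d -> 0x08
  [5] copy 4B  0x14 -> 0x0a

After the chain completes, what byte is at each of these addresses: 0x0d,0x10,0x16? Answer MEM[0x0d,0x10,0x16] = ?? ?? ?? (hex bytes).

MEM[0x0d,0x10,0x16] = 3d c8 b7

D0: mem[0x00..0x01] <- [8c 91]
D1: mem[0x14..0x17] <- [4e 20 b7 3d]
D2: mem[0x11..0x12] <- [4e 20]
D3: mem[0x01..0x08] <- [20 4f 4e 20 b7 3d 30 8b]
D4: mem[0x08..0x0c] <- [f3 5a 3a c8 4e]
D5: mem[0x0a..0x0d] <- [4e 20 b7 3d]
query mem[0x0d]=0x3d, mem[0x10]=0xc8, mem[0x16]=0xb7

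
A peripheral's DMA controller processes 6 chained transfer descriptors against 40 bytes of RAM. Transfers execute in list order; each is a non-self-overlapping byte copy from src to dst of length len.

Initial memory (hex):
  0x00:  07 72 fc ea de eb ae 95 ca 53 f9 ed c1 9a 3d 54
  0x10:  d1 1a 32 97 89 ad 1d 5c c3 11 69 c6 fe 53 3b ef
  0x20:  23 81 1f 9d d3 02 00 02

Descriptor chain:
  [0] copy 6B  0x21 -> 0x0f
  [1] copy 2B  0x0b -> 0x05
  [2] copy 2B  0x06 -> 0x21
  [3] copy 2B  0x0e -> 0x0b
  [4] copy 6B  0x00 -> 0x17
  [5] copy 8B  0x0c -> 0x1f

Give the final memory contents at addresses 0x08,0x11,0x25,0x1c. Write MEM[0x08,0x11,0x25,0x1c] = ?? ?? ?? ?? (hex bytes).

MEM[0x08,0x11,0x25,0x1c] = ca 9d d3 ed

#0 dst[0x0f+6] := {0x81,0x1f,0x9d,0xd3,0x02,0x00}
#1 dst[0x05+2] := {0xed,0xc1}
#2 dst[0x21+2] := {0xc1,0x95}
#3 dst[0x0b+2] := {0x3d,0x81}
#4 dst[0x17+6] := {0x07,0x72,0xfc,0xea,0xde,0xed}
#5 dst[0x1f+8] := {0x81,0x9a,0x3d,0x81,0x1f,0x9d,0xd3,0x02}
query mem[0x08]=0xca, mem[0x11]=0x9d, mem[0x25]=0xd3, mem[0x1c]=0xed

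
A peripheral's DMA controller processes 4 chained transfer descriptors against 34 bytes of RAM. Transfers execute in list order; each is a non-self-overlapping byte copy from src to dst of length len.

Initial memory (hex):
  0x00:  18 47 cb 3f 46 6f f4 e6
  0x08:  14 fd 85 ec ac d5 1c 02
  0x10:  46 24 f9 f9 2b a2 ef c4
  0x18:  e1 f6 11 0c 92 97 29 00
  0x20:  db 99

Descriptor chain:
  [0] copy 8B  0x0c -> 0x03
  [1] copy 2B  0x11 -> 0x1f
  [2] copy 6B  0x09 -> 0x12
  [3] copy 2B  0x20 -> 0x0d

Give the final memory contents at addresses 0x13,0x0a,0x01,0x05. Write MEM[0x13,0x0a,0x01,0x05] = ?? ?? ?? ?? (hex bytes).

MEM[0x13,0x0a,0x01,0x05] = f9 f9 47 1c

D0: mem[0x03..0x0a] <- [ac d5 1c 02 46 24 f9 f9]
D1: mem[0x1f..0x20] <- [24 f9]
D2: mem[0x12..0x17] <- [f9 f9 ec ac d5 1c]
D3: mem[0x0d..0x0e] <- [f9 99]
query mem[0x13]=0xf9, mem[0x0a]=0xf9, mem[0x01]=0x47, mem[0x05]=0x1c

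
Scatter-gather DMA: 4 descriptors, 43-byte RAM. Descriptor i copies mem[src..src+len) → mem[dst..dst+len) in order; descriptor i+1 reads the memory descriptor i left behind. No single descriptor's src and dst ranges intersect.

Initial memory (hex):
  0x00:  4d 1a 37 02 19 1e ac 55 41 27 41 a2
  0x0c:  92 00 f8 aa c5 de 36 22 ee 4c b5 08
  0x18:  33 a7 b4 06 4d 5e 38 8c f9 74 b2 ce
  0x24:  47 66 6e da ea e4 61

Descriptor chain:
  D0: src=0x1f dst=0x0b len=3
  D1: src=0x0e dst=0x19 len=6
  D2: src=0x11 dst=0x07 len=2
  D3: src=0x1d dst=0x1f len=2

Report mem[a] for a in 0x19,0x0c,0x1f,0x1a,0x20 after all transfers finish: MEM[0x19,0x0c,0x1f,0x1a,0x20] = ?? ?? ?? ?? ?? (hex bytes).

MEM[0x19,0x0c,0x1f,0x1a,0x20] = f8 f9 36 aa 22

D0: mem[0x0b..0x0d] <- [8c f9 74]
D1: mem[0x19..0x1e] <- [f8 aa c5 de 36 22]
D2: mem[0x07..0x08] <- [de 36]
D3: mem[0x1f..0x20] <- [36 22]
query mem[0x19]=0xf8, mem[0x0c]=0xf9, mem[0x1f]=0x36, mem[0x1a]=0xaa, mem[0x20]=0x22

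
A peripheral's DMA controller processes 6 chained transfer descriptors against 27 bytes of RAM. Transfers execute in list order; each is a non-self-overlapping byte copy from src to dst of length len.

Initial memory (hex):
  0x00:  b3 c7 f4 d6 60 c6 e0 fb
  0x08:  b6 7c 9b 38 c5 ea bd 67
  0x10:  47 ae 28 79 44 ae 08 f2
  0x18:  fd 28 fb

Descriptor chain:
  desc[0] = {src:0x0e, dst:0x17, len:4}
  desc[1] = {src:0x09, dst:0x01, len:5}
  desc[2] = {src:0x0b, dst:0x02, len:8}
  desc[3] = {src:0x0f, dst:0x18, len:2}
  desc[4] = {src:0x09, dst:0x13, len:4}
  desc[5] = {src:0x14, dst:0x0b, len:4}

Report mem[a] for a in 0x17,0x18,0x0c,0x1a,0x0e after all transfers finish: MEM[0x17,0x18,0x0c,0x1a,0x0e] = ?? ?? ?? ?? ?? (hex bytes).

#0 dst[0x17+4] := {0xbd,0x67,0x47,0xae}
#1 dst[0x01+5] := {0x7c,0x9b,0x38,0xc5,0xea}
#2 dst[0x02+8] := {0x38,0xc5,0xea,0xbd,0x67,0x47,0xae,0x28}
#3 dst[0x18+2] := {0x67,0x47}
#4 dst[0x13+4] := {0x28,0x9b,0x38,0xc5}
#5 dst[0x0b+4] := {0x9b,0x38,0xc5,0xbd}
query mem[0x17]=0xbd, mem[0x18]=0x67, mem[0x0c]=0x38, mem[0x1a]=0xae, mem[0x0e]=0xbd

MEM[0x17,0x18,0x0c,0x1a,0x0e] = bd 67 38 ae bd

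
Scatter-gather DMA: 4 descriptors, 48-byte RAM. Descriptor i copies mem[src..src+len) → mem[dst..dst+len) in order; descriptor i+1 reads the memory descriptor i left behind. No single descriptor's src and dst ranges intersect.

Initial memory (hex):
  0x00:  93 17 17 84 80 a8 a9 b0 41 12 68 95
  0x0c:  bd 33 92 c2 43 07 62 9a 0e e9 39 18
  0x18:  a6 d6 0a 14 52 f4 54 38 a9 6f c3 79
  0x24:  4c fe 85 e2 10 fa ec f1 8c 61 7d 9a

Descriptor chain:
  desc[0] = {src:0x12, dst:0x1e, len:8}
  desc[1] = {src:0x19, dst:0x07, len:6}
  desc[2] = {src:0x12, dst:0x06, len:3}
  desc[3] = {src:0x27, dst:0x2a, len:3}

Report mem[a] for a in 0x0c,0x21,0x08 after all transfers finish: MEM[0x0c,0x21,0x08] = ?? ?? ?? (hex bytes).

D0: mem[0x1e..0x25] <- [62 9a 0e e9 39 18 a6 d6]
D1: mem[0x07..0x0c] <- [d6 0a 14 52 f4 62]
D2: mem[0x06..0x08] <- [62 9a 0e]
D3: mem[0x2a..0x2c] <- [e2 10 fa]
query mem[0x0c]=0x62, mem[0x21]=0xe9, mem[0x08]=0x0e

MEM[0x0c,0x21,0x08] = 62 e9 0e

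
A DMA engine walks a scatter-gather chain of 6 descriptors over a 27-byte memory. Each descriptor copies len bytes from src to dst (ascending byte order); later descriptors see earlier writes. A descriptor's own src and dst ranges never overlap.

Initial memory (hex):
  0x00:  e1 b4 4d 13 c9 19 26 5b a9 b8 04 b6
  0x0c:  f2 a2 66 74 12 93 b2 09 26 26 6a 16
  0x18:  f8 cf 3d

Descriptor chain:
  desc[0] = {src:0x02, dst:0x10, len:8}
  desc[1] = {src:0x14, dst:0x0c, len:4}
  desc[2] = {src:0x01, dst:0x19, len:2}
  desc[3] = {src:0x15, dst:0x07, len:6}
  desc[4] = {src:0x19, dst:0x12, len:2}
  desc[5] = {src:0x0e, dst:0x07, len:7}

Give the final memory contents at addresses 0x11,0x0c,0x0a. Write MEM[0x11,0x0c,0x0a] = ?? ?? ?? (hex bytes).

#0 dst[0x10+8] := {0x4d,0x13,0xc9,0x19,0x26,0x5b,0xa9,0xb8}
#1 dst[0x0c+4] := {0x26,0x5b,0xa9,0xb8}
#2 dst[0x19+2] := {0xb4,0x4d}
#3 dst[0x07+6] := {0x5b,0xa9,0xb8,0xf8,0xb4,0x4d}
#4 dst[0x12+2] := {0xb4,0x4d}
#5 dst[0x07+7] := {0xa9,0xb8,0x4d,0x13,0xb4,0x4d,0x26}
query mem[0x11]=0x13, mem[0x0c]=0x4d, mem[0x0a]=0x13

MEM[0x11,0x0c,0x0a] = 13 4d 13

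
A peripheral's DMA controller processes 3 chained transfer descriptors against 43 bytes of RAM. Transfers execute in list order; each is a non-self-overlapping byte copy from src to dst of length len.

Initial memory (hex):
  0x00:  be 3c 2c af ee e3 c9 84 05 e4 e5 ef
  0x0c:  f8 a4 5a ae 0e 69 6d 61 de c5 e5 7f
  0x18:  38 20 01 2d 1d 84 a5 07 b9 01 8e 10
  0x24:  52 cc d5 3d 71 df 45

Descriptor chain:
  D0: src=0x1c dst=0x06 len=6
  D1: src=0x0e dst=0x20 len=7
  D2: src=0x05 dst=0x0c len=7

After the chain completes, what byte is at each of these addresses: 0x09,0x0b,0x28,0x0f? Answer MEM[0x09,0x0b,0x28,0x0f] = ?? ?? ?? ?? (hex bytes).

D0: mem[0x06..0x0b] <- [1d 84 a5 07 b9 01]
D1: mem[0x20..0x26] <- [5a ae 0e 69 6d 61 de]
D2: mem[0x0c..0x12] <- [e3 1d 84 a5 07 b9 01]
query mem[0x09]=0x07, mem[0x0b]=0x01, mem[0x28]=0x71, mem[0x0f]=0xa5

MEM[0x09,0x0b,0x28,0x0f] = 07 01 71 a5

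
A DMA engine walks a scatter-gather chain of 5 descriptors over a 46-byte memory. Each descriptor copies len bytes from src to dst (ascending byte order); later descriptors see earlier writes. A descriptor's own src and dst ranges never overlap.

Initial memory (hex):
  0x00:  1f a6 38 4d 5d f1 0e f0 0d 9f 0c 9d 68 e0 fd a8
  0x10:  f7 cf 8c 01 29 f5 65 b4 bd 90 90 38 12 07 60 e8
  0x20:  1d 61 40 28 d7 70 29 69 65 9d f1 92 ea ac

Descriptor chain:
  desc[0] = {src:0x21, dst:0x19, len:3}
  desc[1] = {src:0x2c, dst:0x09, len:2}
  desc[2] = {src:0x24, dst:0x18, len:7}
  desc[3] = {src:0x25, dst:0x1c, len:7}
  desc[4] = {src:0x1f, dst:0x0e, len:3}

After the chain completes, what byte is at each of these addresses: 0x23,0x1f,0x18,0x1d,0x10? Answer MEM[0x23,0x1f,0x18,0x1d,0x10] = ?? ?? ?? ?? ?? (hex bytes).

[0] 0x21->0x19 len=3 : 61 40 28
[1] 0x2c->0x09 len=2 : ea ac
[2] 0x24->0x18 len=7 : d7 70 29 69 65 9d f1
[3] 0x25->0x1c len=7 : 70 29 69 65 9d f1 92
[4] 0x1f->0x0e len=3 : 65 9d f1
query mem[0x23]=0x28, mem[0x1f]=0x65, mem[0x18]=0xd7, mem[0x1d]=0x29, mem[0x10]=0xf1

MEM[0x23,0x1f,0x18,0x1d,0x10] = 28 65 d7 29 f1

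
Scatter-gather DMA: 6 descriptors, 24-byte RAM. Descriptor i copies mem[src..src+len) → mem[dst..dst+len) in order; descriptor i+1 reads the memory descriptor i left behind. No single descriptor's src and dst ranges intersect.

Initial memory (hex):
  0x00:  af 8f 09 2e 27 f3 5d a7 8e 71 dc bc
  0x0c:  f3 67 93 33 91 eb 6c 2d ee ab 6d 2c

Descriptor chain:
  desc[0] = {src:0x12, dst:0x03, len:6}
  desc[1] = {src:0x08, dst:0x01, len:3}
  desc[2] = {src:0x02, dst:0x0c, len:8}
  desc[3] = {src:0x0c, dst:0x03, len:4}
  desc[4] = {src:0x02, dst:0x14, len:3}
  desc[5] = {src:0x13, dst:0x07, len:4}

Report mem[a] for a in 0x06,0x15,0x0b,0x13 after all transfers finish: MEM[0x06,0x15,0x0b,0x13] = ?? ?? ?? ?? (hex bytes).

MEM[0x06,0x15,0x0b,0x13] = ee 71 bc 71

D0: mem[0x03..0x08] <- [6c 2d ee ab 6d 2c]
D1: mem[0x01..0x03] <- [2c 71 dc]
D2: mem[0x0c..0x13] <- [71 dc 2d ee ab 6d 2c 71]
D3: mem[0x03..0x06] <- [71 dc 2d ee]
D4: mem[0x14..0x16] <- [71 71 dc]
D5: mem[0x07..0x0a] <- [71 71 71 dc]
query mem[0x06]=0xee, mem[0x15]=0x71, mem[0x0b]=0xbc, mem[0x13]=0x71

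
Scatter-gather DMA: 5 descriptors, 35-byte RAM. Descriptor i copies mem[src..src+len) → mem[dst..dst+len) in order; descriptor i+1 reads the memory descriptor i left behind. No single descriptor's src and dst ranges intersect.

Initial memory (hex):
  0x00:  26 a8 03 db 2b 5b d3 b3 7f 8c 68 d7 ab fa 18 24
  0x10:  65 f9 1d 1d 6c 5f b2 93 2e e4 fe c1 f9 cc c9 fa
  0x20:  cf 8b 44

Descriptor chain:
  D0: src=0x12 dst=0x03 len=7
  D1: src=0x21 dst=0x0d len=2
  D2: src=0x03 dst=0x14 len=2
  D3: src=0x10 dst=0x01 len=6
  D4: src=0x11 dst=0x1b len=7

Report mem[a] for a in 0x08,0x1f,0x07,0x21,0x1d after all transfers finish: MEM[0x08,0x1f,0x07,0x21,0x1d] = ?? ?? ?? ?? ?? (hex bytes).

D0: mem[0x03..0x09] <- [1d 1d 6c 5f b2 93 2e]
D1: mem[0x0d..0x0e] <- [8b 44]
D2: mem[0x14..0x15] <- [1d 1d]
D3: mem[0x01..0x06] <- [65 f9 1d 1d 1d 1d]
D4: mem[0x1b..0x21] <- [f9 1d 1d 1d 1d b2 93]
query mem[0x08]=0x93, mem[0x1f]=0x1d, mem[0x07]=0xb2, mem[0x21]=0x93, mem[0x1d]=0x1d

MEM[0x08,0x1f,0x07,0x21,0x1d] = 93 1d b2 93 1d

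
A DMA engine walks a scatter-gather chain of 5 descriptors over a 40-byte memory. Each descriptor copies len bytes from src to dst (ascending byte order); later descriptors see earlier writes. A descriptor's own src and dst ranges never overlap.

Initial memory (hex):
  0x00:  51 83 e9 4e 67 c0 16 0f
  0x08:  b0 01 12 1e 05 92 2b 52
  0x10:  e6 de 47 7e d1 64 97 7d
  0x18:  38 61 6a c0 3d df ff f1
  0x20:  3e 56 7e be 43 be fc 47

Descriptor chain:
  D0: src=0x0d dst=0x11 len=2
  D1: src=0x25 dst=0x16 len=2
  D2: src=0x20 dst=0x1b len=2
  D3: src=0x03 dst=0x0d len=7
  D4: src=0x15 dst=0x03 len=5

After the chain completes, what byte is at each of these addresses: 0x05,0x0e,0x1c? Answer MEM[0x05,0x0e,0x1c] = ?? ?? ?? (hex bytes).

#0 dst[0x11+2] := {0x92,0x2b}
#1 dst[0x16+2] := {0xbe,0xfc}
#2 dst[0x1b+2] := {0x3e,0x56}
#3 dst[0x0d+7] := {0x4e,0x67,0xc0,0x16,0x0f,0xb0,0x01}
#4 dst[0x03+5] := {0x64,0xbe,0xfc,0x38,0x61}
query mem[0x05]=0xfc, mem[0x0e]=0x67, mem[0x1c]=0x56

MEM[0x05,0x0e,0x1c] = fc 67 56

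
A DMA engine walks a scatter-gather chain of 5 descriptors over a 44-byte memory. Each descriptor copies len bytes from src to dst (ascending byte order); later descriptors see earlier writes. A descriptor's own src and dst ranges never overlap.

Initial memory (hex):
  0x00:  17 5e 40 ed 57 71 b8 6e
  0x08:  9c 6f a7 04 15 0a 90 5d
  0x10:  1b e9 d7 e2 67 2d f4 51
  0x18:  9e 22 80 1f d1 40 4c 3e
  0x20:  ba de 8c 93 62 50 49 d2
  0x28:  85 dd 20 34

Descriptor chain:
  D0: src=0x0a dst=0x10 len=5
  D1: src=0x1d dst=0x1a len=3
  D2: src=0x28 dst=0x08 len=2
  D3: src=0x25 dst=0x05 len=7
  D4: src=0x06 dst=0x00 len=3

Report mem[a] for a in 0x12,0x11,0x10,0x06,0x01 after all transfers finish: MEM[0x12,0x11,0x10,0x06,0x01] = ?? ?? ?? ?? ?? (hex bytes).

  after D0: wrote 5B at 0x10 = a704150a90
  after D1: wrote 3B at 0x1a = 404c3e
  after D2: wrote 2B at 0x08 = 85dd
  after D3: wrote 7B at 0x05 = 5049d285dd2034
  after D4: wrote 3B at 0x00 = 49d285
query mem[0x12]=0x15, mem[0x11]=0x04, mem[0x10]=0xa7, mem[0x06]=0x49, mem[0x01]=0xd2

MEM[0x12,0x11,0x10,0x06,0x01] = 15 04 a7 49 d2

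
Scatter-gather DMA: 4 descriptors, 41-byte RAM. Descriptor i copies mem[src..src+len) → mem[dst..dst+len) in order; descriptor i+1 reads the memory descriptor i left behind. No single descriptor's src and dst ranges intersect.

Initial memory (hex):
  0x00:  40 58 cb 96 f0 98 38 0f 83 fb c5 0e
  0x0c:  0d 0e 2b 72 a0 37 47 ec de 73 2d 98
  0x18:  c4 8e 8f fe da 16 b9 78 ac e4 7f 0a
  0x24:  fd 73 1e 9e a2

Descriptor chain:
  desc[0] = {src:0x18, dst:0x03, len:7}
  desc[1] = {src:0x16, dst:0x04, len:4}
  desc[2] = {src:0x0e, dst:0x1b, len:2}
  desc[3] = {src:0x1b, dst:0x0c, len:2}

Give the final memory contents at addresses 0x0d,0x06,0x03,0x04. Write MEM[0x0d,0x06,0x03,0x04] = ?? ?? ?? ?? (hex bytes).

#0 dst[0x03+7] := {0xc4,0x8e,0x8f,0xfe,0xda,0x16,0xb9}
#1 dst[0x04+4] := {0x2d,0x98,0xc4,0x8e}
#2 dst[0x1b+2] := {0x2b,0x72}
#3 dst[0x0c+2] := {0x2b,0x72}
query mem[0x0d]=0x72, mem[0x06]=0xc4, mem[0x03]=0xc4, mem[0x04]=0x2d

MEM[0x0d,0x06,0x03,0x04] = 72 c4 c4 2d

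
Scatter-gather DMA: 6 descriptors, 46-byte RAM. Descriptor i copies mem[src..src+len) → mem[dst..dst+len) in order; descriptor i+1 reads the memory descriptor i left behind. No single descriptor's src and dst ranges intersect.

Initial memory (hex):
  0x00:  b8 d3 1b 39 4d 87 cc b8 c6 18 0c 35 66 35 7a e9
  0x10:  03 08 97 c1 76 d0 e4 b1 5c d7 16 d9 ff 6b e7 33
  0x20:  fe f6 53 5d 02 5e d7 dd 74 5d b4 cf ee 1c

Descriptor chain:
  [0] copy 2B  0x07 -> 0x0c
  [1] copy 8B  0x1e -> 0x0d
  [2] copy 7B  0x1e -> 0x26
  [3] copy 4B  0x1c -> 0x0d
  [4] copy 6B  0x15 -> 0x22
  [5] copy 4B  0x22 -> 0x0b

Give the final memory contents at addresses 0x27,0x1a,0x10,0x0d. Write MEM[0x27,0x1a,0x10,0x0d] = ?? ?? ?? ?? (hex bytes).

#0 dst[0x0c+2] := {0xb8,0xc6}
#1 dst[0x0d+8] := {0xe7,0x33,0xfe,0xf6,0x53,0x5d,0x02,0x5e}
#2 dst[0x26+7] := {0xe7,0x33,0xfe,0xf6,0x53,0x5d,0x02}
#3 dst[0x0d+4] := {0xff,0x6b,0xe7,0x33}
#4 dst[0x22+6] := {0xd0,0xe4,0xb1,0x5c,0xd7,0x16}
#5 dst[0x0b+4] := {0xd0,0xe4,0xb1,0x5c}
query mem[0x27]=0x16, mem[0x1a]=0x16, mem[0x10]=0x33, mem[0x0d]=0xb1

MEM[0x27,0x1a,0x10,0x0d] = 16 16 33 b1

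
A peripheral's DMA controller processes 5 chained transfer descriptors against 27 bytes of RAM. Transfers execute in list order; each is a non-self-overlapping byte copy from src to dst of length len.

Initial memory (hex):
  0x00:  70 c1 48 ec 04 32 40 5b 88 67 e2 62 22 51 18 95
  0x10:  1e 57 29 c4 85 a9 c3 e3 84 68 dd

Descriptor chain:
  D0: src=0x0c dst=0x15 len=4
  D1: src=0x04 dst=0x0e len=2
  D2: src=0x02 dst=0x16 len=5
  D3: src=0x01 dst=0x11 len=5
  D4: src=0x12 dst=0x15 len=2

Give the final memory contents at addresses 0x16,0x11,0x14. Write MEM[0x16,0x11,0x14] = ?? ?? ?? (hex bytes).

MEM[0x16,0x11,0x14] = ec c1 04

[0] 0x0c->0x15 len=4 : 22 51 18 95
[1] 0x04->0x0e len=2 : 04 32
[2] 0x02->0x16 len=5 : 48 ec 04 32 40
[3] 0x01->0x11 len=5 : c1 48 ec 04 32
[4] 0x12->0x15 len=2 : 48 ec
query mem[0x16]=0xec, mem[0x11]=0xc1, mem[0x14]=0x04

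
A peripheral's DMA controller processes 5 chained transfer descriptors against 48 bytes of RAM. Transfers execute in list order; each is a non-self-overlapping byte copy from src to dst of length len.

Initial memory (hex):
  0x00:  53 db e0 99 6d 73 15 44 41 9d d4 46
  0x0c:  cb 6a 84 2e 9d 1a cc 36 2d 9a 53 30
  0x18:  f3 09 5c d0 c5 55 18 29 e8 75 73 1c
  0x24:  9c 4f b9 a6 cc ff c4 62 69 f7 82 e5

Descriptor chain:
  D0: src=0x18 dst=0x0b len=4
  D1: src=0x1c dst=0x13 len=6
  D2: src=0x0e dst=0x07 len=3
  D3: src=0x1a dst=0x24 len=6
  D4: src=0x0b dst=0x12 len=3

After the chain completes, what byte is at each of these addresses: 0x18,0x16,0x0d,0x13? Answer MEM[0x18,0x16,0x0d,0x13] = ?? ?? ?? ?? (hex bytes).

  after D0: wrote 4B at 0x0b = f3095cd0
  after D1: wrote 6B at 0x13 = c5551829e875
  after D2: wrote 3B at 0x07 = d02e9d
  after D3: wrote 6B at 0x24 = 5cd0c5551829
  after D4: wrote 3B at 0x12 = f3095c
query mem[0x18]=0x75, mem[0x16]=0x29, mem[0x0d]=0x5c, mem[0x13]=0x09

MEM[0x18,0x16,0x0d,0x13] = 75 29 5c 09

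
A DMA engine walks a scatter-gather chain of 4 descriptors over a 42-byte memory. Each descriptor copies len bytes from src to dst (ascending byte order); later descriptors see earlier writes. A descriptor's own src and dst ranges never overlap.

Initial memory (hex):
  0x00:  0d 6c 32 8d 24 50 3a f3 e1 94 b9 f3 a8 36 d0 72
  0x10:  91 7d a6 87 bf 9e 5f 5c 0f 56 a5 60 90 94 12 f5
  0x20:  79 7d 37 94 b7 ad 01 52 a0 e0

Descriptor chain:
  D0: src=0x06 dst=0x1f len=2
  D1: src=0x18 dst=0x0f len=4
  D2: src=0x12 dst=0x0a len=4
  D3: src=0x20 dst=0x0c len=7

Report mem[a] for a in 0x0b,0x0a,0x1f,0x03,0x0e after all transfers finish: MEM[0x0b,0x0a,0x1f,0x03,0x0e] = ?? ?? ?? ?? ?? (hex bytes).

D0: mem[0x1f..0x20] <- [3a f3]
D1: mem[0x0f..0x12] <- [0f 56 a5 60]
D2: mem[0x0a..0x0d] <- [60 87 bf 9e]
D3: mem[0x0c..0x12] <- [f3 7d 37 94 b7 ad 01]
query mem[0x0b]=0x87, mem[0x0a]=0x60, mem[0x1f]=0x3a, mem[0x03]=0x8d, mem[0x0e]=0x37

MEM[0x0b,0x0a,0x1f,0x03,0x0e] = 87 60 3a 8d 37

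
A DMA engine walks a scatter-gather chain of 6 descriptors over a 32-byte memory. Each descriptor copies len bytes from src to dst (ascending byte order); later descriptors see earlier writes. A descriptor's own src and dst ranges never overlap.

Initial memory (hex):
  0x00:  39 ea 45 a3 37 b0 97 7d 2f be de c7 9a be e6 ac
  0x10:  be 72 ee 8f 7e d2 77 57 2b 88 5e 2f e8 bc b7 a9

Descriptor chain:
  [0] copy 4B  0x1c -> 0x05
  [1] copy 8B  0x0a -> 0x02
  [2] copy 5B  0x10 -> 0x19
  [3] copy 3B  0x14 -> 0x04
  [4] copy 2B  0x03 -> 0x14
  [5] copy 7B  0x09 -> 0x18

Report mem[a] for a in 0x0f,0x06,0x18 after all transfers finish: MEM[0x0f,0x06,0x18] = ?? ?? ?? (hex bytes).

MEM[0x0f,0x06,0x18] = ac 77 72

  after D0: wrote 4B at 0x05 = e8bcb7a9
  after D1: wrote 8B at 0x02 = dec79abee6acbe72
  after D2: wrote 5B at 0x19 = be72ee8f7e
  after D3: wrote 3B at 0x04 = 7ed277
  after D4: wrote 2B at 0x14 = c77e
  after D5: wrote 7B at 0x18 = 72dec79abee6ac
query mem[0x0f]=0xac, mem[0x06]=0x77, mem[0x18]=0x72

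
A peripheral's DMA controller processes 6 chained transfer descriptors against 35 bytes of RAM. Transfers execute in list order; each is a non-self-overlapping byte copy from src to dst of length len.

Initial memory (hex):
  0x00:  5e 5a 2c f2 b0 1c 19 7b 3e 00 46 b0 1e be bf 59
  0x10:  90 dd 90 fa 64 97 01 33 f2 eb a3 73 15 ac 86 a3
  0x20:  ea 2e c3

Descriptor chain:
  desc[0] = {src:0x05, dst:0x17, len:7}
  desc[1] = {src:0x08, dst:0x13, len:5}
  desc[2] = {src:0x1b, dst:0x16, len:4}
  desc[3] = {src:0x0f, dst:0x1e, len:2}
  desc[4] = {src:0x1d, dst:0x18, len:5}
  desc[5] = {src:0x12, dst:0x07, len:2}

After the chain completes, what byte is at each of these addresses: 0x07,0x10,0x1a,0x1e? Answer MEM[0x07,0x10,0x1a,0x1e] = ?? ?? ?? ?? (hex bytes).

#0 dst[0x17+7] := {0x1c,0x19,0x7b,0x3e,0x00,0x46,0xb0}
#1 dst[0x13+5] := {0x3e,0x00,0x46,0xb0,0x1e}
#2 dst[0x16+4] := {0x00,0x46,0xb0,0x86}
#3 dst[0x1e+2] := {0x59,0x90}
#4 dst[0x18+5] := {0xb0,0x59,0x90,0xea,0x2e}
#5 dst[0x07+2] := {0x90,0x3e}
query mem[0x07]=0x90, mem[0x10]=0x90, mem[0x1a]=0x90, mem[0x1e]=0x59

MEM[0x07,0x10,0x1a,0x1e] = 90 90 90 59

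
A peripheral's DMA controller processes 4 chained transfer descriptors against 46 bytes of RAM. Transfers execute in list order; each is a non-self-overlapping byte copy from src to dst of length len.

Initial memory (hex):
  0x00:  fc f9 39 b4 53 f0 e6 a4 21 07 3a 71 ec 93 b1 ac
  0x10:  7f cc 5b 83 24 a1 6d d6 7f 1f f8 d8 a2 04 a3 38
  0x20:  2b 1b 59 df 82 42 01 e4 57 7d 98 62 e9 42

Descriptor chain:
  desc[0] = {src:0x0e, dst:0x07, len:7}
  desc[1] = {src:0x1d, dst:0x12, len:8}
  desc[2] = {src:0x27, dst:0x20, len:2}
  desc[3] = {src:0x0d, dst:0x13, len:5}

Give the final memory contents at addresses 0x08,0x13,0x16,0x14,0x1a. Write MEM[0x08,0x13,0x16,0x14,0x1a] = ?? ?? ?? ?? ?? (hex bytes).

  after D0: wrote 7B at 0x07 = b1ac7fcc5b8324
  after D1: wrote 8B at 0x12 = 04a3382b1b59df82
  after D2: wrote 2B at 0x20 = e457
  after D3: wrote 5B at 0x13 = 24b1ac7fcc
query mem[0x08]=0xac, mem[0x13]=0x24, mem[0x16]=0x7f, mem[0x14]=0xb1, mem[0x1a]=0xf8

MEM[0x08,0x13,0x16,0x14,0x1a] = ac 24 7f b1 f8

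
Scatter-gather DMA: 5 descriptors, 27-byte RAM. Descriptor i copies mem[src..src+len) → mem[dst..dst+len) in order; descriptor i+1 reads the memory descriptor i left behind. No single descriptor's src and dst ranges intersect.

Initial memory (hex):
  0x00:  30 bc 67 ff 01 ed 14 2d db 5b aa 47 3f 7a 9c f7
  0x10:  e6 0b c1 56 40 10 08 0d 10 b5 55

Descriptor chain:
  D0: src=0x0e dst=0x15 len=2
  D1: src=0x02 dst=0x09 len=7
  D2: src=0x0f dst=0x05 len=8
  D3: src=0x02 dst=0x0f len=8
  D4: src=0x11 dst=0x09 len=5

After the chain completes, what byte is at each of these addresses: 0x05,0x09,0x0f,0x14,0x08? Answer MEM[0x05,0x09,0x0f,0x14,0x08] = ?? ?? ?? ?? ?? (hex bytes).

MEM[0x05,0x09,0x0f,0x14,0x08] = db 01 67 0b c1

  after D0: wrote 2B at 0x15 = 9cf7
  after D1: wrote 7B at 0x09 = 67ff01ed142ddb
  after D2: wrote 8B at 0x05 = dbe60bc156409cf7
  after D3: wrote 8B at 0x0f = 67ff01dbe60bc156
  after D4: wrote 5B at 0x09 = 01dbe60bc1
query mem[0x05]=0xdb, mem[0x09]=0x01, mem[0x0f]=0x67, mem[0x14]=0x0b, mem[0x08]=0xc1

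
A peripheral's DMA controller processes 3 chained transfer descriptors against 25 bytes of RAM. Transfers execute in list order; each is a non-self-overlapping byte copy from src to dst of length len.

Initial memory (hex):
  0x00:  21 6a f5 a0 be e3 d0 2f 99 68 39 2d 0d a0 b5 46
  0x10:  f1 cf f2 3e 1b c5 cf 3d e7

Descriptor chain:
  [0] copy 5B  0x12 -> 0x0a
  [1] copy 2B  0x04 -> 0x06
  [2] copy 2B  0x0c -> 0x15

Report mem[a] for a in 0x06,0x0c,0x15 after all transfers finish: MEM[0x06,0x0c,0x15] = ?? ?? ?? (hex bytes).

MEM[0x06,0x0c,0x15] = be 1b 1b

D0: mem[0x0a..0x0e] <- [f2 3e 1b c5 cf]
D1: mem[0x06..0x07] <- [be e3]
D2: mem[0x15..0x16] <- [1b c5]
query mem[0x06]=0xbe, mem[0x0c]=0x1b, mem[0x15]=0x1b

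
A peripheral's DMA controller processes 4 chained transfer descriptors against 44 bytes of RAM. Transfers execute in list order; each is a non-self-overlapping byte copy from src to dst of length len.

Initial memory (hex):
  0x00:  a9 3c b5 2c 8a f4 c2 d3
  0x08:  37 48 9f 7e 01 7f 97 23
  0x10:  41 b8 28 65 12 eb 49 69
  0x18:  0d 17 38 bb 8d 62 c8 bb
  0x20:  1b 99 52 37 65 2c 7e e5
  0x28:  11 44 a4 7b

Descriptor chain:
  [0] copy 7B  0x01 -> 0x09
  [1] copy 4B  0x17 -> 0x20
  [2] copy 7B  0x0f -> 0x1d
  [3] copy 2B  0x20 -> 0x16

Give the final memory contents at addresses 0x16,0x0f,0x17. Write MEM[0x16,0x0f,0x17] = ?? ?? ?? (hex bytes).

MEM[0x16,0x0f,0x17] = 28 d3 65

  after D0: wrote 7B at 0x09 = 3cb52c8af4c2d3
  after D1: wrote 4B at 0x20 = 690d1738
  after D2: wrote 7B at 0x1d = d341b8286512eb
  after D3: wrote 2B at 0x16 = 2865
query mem[0x16]=0x28, mem[0x0f]=0xd3, mem[0x17]=0x65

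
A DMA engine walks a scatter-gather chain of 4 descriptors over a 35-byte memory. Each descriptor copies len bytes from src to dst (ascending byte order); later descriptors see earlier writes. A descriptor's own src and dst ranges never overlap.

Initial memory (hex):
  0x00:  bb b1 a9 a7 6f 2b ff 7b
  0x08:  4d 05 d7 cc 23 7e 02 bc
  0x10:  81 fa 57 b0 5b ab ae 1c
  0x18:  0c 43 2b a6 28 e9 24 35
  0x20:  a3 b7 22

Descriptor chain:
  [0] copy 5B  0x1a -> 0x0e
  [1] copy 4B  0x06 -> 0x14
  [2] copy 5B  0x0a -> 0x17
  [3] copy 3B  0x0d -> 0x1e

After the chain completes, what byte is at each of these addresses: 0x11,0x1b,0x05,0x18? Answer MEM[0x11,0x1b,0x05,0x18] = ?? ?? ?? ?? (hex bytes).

MEM[0x11,0x1b,0x05,0x18] = e9 2b 2b cc

[0] 0x1a->0x0e len=5 : 2b a6 28 e9 24
[1] 0x06->0x14 len=4 : ff 7b 4d 05
[2] 0x0a->0x17 len=5 : d7 cc 23 7e 2b
[3] 0x0d->0x1e len=3 : 7e 2b a6
query mem[0x11]=0xe9, mem[0x1b]=0x2b, mem[0x05]=0x2b, mem[0x18]=0xcc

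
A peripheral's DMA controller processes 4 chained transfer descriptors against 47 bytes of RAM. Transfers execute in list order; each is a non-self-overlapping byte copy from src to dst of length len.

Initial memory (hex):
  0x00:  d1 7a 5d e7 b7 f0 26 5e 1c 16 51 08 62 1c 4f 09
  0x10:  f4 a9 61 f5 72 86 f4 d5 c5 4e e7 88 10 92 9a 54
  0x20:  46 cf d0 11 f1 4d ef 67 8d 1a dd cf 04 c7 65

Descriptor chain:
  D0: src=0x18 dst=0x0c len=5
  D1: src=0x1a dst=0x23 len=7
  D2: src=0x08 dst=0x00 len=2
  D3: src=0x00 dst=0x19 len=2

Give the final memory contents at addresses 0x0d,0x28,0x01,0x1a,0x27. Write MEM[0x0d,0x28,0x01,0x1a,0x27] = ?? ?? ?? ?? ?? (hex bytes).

MEM[0x0d,0x28,0x01,0x1a,0x27] = 4e 54 16 16 9a

D0: mem[0x0c..0x10] <- [c5 4e e7 88 10]
D1: mem[0x23..0x29] <- [e7 88 10 92 9a 54 46]
D2: mem[0x00..0x01] <- [1c 16]
D3: mem[0x19..0x1a] <- [1c 16]
query mem[0x0d]=0x4e, mem[0x28]=0x54, mem[0x01]=0x16, mem[0x1a]=0x16, mem[0x27]=0x9a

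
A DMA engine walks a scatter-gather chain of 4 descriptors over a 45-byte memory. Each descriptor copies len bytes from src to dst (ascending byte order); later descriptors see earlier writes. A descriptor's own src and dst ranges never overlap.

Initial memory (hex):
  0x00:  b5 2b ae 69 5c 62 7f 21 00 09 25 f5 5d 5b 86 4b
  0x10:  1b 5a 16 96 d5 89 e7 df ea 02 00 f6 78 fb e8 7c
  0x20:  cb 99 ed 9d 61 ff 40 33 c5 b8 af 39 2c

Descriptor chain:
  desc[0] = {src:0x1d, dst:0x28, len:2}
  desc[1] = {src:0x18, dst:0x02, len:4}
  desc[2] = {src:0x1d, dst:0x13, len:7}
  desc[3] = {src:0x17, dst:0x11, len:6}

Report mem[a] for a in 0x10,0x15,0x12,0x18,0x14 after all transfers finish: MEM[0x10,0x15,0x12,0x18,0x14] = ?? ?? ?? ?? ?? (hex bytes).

MEM[0x10,0x15,0x12,0x18,0x14] = 1b f6 ed ed 00

D0: mem[0x28..0x29] <- [fb e8]
D1: mem[0x02..0x05] <- [ea 02 00 f6]
D2: mem[0x13..0x19] <- [fb e8 7c cb 99 ed 9d]
D3: mem[0x11..0x16] <- [99 ed 9d 00 f6 78]
query mem[0x10]=0x1b, mem[0x15]=0xf6, mem[0x12]=0xed, mem[0x18]=0xed, mem[0x14]=0x00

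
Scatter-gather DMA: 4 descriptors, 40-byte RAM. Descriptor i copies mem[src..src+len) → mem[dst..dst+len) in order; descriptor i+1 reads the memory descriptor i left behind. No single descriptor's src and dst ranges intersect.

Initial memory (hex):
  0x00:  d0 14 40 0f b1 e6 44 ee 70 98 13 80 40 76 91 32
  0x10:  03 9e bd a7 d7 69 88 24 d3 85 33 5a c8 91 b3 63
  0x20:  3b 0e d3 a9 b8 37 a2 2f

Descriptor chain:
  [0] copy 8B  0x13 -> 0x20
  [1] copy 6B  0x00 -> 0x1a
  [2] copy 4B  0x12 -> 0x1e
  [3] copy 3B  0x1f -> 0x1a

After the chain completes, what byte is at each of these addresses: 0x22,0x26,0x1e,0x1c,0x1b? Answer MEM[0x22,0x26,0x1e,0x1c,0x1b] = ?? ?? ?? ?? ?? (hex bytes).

[0] 0x13->0x20 len=8 : a7 d7 69 88 24 d3 85 33
[1] 0x00->0x1a len=6 : d0 14 40 0f b1 e6
[2] 0x12->0x1e len=4 : bd a7 d7 69
[3] 0x1f->0x1a len=3 : a7 d7 69
query mem[0x22]=0x69, mem[0x26]=0x85, mem[0x1e]=0xbd, mem[0x1c]=0x69, mem[0x1b]=0xd7

MEM[0x22,0x26,0x1e,0x1c,0x1b] = 69 85 bd 69 d7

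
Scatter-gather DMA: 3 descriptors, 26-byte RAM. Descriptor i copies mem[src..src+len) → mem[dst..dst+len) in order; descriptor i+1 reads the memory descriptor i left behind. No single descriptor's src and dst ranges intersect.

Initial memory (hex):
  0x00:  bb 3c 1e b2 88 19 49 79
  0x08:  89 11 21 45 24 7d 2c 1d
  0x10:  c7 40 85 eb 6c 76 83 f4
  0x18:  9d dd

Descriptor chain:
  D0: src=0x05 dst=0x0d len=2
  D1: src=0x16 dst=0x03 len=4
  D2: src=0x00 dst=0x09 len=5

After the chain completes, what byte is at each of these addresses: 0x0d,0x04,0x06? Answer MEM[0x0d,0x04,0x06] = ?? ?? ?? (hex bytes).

#0 dst[0x0d+2] := {0x19,0x49}
#1 dst[0x03+4] := {0x83,0xf4,0x9d,0xdd}
#2 dst[0x09+5] := {0xbb,0x3c,0x1e,0x83,0xf4}
query mem[0x0d]=0xf4, mem[0x04]=0xf4, mem[0x06]=0xdd

MEM[0x0d,0x04,0x06] = f4 f4 dd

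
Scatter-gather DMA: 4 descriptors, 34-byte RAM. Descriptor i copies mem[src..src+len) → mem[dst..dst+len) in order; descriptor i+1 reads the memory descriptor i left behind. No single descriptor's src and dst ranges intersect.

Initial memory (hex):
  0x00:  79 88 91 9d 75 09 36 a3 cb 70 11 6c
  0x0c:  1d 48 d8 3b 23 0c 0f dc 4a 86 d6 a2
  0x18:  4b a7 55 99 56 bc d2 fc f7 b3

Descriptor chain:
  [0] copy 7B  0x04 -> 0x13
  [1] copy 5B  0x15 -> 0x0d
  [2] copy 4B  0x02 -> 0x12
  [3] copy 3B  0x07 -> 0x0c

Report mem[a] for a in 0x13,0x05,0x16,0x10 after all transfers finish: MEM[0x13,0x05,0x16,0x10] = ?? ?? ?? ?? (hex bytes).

  after D0: wrote 7B at 0x13 = 750936a3cb7011
  after D1: wrote 5B at 0x0d = 36a3cb7011
  after D2: wrote 4B at 0x12 = 919d7509
  after D3: wrote 3B at 0x0c = a3cb70
query mem[0x13]=0x9d, mem[0x05]=0x09, mem[0x16]=0xa3, mem[0x10]=0x70

MEM[0x13,0x05,0x16,0x10] = 9d 09 a3 70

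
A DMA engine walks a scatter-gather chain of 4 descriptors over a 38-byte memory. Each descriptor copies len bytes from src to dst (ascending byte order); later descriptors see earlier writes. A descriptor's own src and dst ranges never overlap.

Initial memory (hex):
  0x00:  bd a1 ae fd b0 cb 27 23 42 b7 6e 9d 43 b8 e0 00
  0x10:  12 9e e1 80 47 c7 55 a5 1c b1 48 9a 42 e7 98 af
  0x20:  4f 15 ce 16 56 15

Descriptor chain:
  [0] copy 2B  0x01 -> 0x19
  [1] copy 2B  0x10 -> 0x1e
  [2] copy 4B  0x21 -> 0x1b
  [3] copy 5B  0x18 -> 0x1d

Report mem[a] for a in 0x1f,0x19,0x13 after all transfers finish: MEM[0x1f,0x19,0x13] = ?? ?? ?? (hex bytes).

MEM[0x1f,0x19,0x13] = ae a1 80

D0: mem[0x19..0x1a] <- [a1 ae]
D1: mem[0x1e..0x1f] <- [12 9e]
D2: mem[0x1b..0x1e] <- [15 ce 16 56]
D3: mem[0x1d..0x21] <- [1c a1 ae 15 ce]
query mem[0x1f]=0xae, mem[0x19]=0xa1, mem[0x13]=0x80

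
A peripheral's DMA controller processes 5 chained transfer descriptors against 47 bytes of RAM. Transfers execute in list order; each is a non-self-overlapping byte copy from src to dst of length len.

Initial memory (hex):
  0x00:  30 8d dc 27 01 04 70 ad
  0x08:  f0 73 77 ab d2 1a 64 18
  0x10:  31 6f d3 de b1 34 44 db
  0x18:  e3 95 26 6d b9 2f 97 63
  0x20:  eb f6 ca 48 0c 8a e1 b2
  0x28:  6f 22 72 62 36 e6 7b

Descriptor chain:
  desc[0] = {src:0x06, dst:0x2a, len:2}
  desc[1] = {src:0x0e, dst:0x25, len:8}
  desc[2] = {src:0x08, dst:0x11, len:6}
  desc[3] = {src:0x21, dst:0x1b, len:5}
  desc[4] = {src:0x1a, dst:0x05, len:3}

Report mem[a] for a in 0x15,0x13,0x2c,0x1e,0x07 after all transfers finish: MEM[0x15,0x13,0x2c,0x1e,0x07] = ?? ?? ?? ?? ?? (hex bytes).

MEM[0x15,0x13,0x2c,0x1e,0x07] = d2 77 34 0c ca

D0: mem[0x2a..0x2b] <- [70 ad]
D1: mem[0x25..0x2c] <- [64 18 31 6f d3 de b1 34]
D2: mem[0x11..0x16] <- [f0 73 77 ab d2 1a]
D3: mem[0x1b..0x1f] <- [f6 ca 48 0c 64]
D4: mem[0x05..0x07] <- [26 f6 ca]
query mem[0x15]=0xd2, mem[0x13]=0x77, mem[0x2c]=0x34, mem[0x1e]=0x0c, mem[0x07]=0xca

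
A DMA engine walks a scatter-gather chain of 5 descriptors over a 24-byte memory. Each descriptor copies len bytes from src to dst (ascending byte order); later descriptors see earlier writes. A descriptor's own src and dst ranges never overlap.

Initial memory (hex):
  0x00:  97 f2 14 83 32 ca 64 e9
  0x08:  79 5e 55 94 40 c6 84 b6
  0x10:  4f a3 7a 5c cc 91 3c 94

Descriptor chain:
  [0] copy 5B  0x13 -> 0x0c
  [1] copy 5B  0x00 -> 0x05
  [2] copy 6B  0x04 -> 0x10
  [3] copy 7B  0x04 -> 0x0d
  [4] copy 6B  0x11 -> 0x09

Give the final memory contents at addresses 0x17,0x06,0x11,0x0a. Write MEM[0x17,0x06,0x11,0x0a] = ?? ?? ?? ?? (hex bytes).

D0: mem[0x0c..0x10] <- [5c cc 91 3c 94]
D1: mem[0x05..0x09] <- [97 f2 14 83 32]
D2: mem[0x10..0x15] <- [32 97 f2 14 83 32]
D3: mem[0x0d..0x13] <- [32 97 f2 14 83 32 55]
D4: mem[0x09..0x0e] <- [83 32 55 83 32 3c]
query mem[0x17]=0x94, mem[0x06]=0xf2, mem[0x11]=0x83, mem[0x0a]=0x32

MEM[0x17,0x06,0x11,0x0a] = 94 f2 83 32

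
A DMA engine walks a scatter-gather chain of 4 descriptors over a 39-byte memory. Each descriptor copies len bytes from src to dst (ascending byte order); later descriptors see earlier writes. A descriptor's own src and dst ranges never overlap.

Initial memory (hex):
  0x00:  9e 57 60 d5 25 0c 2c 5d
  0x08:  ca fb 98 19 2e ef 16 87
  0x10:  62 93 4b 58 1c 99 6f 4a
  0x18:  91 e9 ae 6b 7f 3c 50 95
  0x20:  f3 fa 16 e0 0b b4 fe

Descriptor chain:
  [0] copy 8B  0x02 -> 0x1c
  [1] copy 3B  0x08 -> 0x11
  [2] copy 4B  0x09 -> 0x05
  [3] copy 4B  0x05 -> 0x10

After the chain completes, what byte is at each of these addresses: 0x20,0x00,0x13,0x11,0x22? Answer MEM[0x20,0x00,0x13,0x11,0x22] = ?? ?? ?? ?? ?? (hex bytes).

D0: mem[0x1c..0x23] <- [60 d5 25 0c 2c 5d ca fb]
D1: mem[0x11..0x13] <- [ca fb 98]
D2: mem[0x05..0x08] <- [fb 98 19 2e]
D3: mem[0x10..0x13] <- [fb 98 19 2e]
query mem[0x20]=0x2c, mem[0x00]=0x9e, mem[0x13]=0x2e, mem[0x11]=0x98, mem[0x22]=0xca

MEM[0x20,0x00,0x13,0x11,0x22] = 2c 9e 2e 98 ca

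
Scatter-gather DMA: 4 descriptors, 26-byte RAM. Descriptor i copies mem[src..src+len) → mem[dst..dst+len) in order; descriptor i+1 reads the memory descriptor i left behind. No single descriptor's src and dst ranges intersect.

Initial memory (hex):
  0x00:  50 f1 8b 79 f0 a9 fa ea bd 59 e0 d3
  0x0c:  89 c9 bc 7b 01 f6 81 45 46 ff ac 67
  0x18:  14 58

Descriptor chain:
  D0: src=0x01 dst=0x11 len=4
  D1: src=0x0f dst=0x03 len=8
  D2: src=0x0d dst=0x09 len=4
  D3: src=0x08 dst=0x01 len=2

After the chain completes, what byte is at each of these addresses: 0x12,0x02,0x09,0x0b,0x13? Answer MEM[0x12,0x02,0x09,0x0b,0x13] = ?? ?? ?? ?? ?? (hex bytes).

MEM[0x12,0x02,0x09,0x0b,0x13] = 8b c9 c9 7b 79

[0] 0x01->0x11 len=4 : f1 8b 79 f0
[1] 0x0f->0x03 len=8 : 7b 01 f1 8b 79 f0 ff ac
[2] 0x0d->0x09 len=4 : c9 bc 7b 01
[3] 0x08->0x01 len=2 : f0 c9
query mem[0x12]=0x8b, mem[0x02]=0xc9, mem[0x09]=0xc9, mem[0x0b]=0x7b, mem[0x13]=0x79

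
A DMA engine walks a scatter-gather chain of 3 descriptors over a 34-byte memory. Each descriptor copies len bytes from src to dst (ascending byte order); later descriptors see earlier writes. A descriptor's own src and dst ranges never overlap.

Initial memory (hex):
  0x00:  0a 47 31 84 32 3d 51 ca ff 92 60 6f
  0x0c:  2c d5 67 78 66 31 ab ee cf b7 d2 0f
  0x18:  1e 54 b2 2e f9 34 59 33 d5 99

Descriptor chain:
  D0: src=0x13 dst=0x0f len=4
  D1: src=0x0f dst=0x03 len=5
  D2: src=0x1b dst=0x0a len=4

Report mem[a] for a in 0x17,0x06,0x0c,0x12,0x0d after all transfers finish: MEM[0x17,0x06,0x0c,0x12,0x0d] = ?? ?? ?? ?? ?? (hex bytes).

[0] 0x13->0x0f len=4 : ee cf b7 d2
[1] 0x0f->0x03 len=5 : ee cf b7 d2 ee
[2] 0x1b->0x0a len=4 : 2e f9 34 59
query mem[0x17]=0x0f, mem[0x06]=0xd2, mem[0x0c]=0x34, mem[0x12]=0xd2, mem[0x0d]=0x59

MEM[0x17,0x06,0x0c,0x12,0x0d] = 0f d2 34 d2 59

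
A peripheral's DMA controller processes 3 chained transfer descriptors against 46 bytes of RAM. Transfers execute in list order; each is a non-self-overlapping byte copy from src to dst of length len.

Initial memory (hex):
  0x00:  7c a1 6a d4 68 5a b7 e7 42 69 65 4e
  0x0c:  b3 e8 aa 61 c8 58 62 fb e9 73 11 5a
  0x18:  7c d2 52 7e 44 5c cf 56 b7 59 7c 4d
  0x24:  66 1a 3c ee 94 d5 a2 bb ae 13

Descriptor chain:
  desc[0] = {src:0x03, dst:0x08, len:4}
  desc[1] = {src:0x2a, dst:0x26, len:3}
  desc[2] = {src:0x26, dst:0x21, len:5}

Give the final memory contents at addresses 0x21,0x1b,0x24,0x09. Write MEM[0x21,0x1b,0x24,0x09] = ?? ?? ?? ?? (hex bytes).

#0 dst[0x08+4] := {0xd4,0x68,0x5a,0xb7}
#1 dst[0x26+3] := {0xa2,0xbb,0xae}
#2 dst[0x21+5] := {0xa2,0xbb,0xae,0xd5,0xa2}
query mem[0x21]=0xa2, mem[0x1b]=0x7e, mem[0x24]=0xd5, mem[0x09]=0x68

MEM[0x21,0x1b,0x24,0x09] = a2 7e d5 68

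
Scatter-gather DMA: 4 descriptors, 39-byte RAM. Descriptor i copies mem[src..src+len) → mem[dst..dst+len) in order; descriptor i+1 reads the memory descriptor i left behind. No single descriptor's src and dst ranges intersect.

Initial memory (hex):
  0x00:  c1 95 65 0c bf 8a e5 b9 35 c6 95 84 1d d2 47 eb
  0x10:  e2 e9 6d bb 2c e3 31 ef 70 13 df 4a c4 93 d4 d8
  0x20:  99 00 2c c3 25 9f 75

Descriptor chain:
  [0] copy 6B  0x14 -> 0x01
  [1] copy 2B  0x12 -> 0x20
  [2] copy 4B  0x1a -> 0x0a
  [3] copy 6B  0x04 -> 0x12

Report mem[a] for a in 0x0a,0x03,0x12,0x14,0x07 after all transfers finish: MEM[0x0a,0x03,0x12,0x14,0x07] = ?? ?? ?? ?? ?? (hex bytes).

MEM[0x0a,0x03,0x12,0x14,0x07] = df 31 ef 13 b9

[0] 0x14->0x01 len=6 : 2c e3 31 ef 70 13
[1] 0x12->0x20 len=2 : 6d bb
[2] 0x1a->0x0a len=4 : df 4a c4 93
[3] 0x04->0x12 len=6 : ef 70 13 b9 35 c6
query mem[0x0a]=0xdf, mem[0x03]=0x31, mem[0x12]=0xef, mem[0x14]=0x13, mem[0x07]=0xb9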